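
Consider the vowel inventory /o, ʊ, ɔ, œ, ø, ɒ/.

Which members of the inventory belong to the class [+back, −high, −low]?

Checking each segment against [+back], [−high], [−low]: /o/ (mid back rounded tense vowel), /ɔ/ (mid back rounded lax vowel) satisfy every feature; every other segment in the inventory fails at least one.

o, ɔ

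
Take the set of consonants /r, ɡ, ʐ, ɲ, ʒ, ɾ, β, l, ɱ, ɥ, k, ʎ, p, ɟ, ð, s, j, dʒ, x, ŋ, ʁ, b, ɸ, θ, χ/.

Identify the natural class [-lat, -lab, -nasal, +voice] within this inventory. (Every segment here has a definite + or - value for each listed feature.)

r, ɡ, ʐ, ʒ, ɾ, ɟ, ð, j, dʒ, ʁ

First, the [-lateral] segments are /r, ɡ, ʐ, ɲ, ʒ, ɾ, β, ɱ, ɥ, k, p, ɟ, ð, s, j, dʒ, x, ŋ, ʁ, b, ɸ, θ, χ/.
Within that set, [-labial] gives /r, ɡ, ʐ, ɲ, ʒ, ɾ, k, ɟ, ð, s, j, dʒ, x, ŋ, ʁ, θ, χ/.
Intersecting with [-nasal] gives /r, ɡ, ʐ, ʒ, ɾ, k, ɟ, ð, s, j, dʒ, x, ʁ, θ, χ/.
Within that set, [+voice] leaves /r, ɡ, ʐ, ʒ, ɾ, ɟ, ð, j, dʒ, ʁ/.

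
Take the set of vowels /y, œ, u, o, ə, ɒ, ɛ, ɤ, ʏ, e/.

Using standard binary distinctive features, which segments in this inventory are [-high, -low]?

The [-high] segments are /œ, o, ə, ɒ, ɛ, ɤ, e/.
Intersecting with [-low] leaves /œ, o, ə, ɛ, ɤ, e/.

œ, o, ə, ɛ, ɤ, e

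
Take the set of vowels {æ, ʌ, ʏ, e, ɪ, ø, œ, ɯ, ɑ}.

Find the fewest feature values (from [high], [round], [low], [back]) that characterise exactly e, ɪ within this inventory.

/e, ɪ/ are all [−low], [−back], [−round], and no other segment in the inventory matches all three values. Dropping any one of them over-generates: [−back, −round] alone would also admit /æ/; [−low, −round] alone would also admit /ʌ, ɯ/; [−low, −back] alone would also admit /ʏ, ø, œ/. No other combination of two listed features picks out exactly this set either, so fewer than three features will not do.

[−low, −back, −round]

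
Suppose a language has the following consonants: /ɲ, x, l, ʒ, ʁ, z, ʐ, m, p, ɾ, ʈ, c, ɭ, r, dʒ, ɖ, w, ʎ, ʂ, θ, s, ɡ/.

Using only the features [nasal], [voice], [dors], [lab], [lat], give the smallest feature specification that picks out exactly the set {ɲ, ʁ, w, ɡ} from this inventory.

/ɲ, ʁ, w, ɡ/ are all [+voice], [−lateral], [+dorsal], and no other segment in the inventory matches all three values. Dropping any one of them over-generates: [−lateral, +dorsal] alone would also admit /x, c/; [+voice, +dorsal] alone would also admit /ʎ/; [+voice, −lateral] alone would also admit /ʒ, z, ʐ, m, …/. No other combination of two listed features picks out exactly this set either, so fewer than three features will not do.

[+voice, −lat, +dors]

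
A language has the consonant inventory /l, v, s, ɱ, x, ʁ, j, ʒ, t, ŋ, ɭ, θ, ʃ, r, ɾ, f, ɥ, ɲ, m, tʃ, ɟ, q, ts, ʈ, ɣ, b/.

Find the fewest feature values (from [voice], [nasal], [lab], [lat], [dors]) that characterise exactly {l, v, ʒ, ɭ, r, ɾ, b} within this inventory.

[+voice, −nasal, −dors]

The class [+voice], [−nasal], [−dorsal] has exactly /l, v, ʒ, ɭ, r, ɾ, b/ as its extension in this inventory. No smaller conjunction from the listed features achieves this: [−nasal, −dorsal] alone would also admit /s, t, θ, ʃ, …/; [+voice, −dorsal] alone would also admit /ɱ, m/; [+voice, −nasal] alone would also admit /ʁ, j, ɥ, ɟ, …/; and checking the remaining two-feature bundles turns up none with this extension.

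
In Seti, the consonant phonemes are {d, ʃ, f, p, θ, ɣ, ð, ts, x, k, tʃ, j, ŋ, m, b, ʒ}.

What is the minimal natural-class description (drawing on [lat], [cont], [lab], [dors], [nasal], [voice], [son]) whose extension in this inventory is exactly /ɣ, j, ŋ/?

[+voice, +dors]

Every target segment is [+voice], [+dorsal]; each remaining inventory member fails at least one of these. Each conjunct is needed — [+dorsal] alone would also admit /x, k/; [+voice] alone would also admit /d, ð, m, b, …/ — and no other single listed feature has exactly this extension, so two is the minimum.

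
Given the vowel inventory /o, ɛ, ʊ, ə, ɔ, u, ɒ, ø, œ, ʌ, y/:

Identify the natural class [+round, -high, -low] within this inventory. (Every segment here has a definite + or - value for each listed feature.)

Eliminate segments failing any feature: /ɛ, ə, ʌ/ are [-round]; /ʊ, u, y/ are [+high]; /ɒ/ is [+low]. The remaining /o, ɔ, ø, œ/ satisfy [+round], [-high], [-low].

o, ɔ, ø, œ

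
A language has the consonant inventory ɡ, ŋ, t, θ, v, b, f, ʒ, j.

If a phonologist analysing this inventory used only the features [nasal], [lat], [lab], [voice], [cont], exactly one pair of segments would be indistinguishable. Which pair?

ʒ, j

Both /ʒ/ and /j/ are [-nasal], [-lateral], [-labial], [+voice], [+continuant]. Since the list omits [sonorant], [strident] and [dorsal] — which do distinguish the voiced postalveolar fricative from the palatal glide — this pair collapses; all other pairs remain distinct.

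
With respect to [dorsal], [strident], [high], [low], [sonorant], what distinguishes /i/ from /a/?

[high], [low]

/i/ is the high front unrounded tense vowel and /a/ is the low unrounded vowel. Both are [+dorsal], [−strident], [+sonorant]. /i/ is [+high] while /a/ is [−high]; /i/ is [−low] while /a/ is [+low], so the distinguishing features are [high], [low].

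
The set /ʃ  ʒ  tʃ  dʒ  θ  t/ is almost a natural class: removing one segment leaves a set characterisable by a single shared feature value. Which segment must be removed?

[distributed] groups all but one: /dʒ, tʃ, ʒ, ʃ, θ/ share [+distributed] while /t/ (voiceless alveolar stop) alone is [−distributed]. Removing any other segment would not leave a single-feature class that excludes it.

t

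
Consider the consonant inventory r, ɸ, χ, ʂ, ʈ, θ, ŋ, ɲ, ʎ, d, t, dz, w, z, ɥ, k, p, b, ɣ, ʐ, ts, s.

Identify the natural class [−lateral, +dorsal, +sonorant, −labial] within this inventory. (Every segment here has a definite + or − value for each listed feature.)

ŋ, ɲ

Checking each segment against [−lateral], [+dorsal], [+sonorant], [−labial]: /ŋ/ (velar nasal), /ɲ/ (palatal nasal) satisfy every feature; every other segment in the inventory fails at least one.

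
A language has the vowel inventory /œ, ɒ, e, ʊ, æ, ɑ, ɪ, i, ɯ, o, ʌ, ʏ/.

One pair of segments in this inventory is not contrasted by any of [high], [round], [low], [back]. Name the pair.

On the given features, /ɪ/ and /i/ have an identical profile: [+high], [−round], [−low], [−back]. No other two segments in the inventory coincide on all 4 features. (They do differ in [tense], which is not among the given features.)

ɪ, i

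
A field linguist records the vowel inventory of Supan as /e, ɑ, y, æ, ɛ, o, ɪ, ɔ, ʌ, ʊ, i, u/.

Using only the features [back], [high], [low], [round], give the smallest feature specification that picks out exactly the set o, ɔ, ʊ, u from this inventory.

Every target segment is [+back], [+round]; each remaining inventory member fails at least one of these. Each conjunct is needed — [+round] alone would also admit /y/; [+back] alone would also admit /ɑ, ʌ/ — and no other single listed feature has exactly this extension, so two is the minimum.

[+back, +round]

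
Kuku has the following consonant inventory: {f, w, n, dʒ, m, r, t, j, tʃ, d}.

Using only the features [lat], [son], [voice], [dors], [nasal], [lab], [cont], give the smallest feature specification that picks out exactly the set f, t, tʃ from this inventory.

[-voice]

Every target segment is [-voice] and no other inventory member is, so one feature is enough.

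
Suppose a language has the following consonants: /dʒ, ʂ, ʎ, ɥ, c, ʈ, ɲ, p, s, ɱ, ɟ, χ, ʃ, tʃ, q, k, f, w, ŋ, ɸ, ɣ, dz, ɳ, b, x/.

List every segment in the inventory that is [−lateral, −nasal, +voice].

Checking each segment against [−lateral], [−nasal], [+voice]: /dʒ/ (voiced postalveolar affricate), /ɥ/ (labial-palatal glide), /ɟ/ (voiced palatal stop), /w/ (labial-velar glide), /ɣ/ (voiced velar fricative), /dz/ (voiced alveolar affricate), among others, satisfy every feature; every other segment in the inventory fails at least one.

dʒ, ɥ, ɟ, w, ɣ, dz, b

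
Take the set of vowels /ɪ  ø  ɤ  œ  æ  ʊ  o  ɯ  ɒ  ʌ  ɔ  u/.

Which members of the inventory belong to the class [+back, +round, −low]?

ʊ, o, ɔ, u

Checking each segment against [+back], [+round], [−low]: /ʊ/ (high back rounded lax vowel), /o/ (mid back rounded tense vowel), /ɔ/ (mid back rounded lax vowel), /u/ (high back rounded tense vowel) satisfy every feature; every other segment in the inventory fails at least one.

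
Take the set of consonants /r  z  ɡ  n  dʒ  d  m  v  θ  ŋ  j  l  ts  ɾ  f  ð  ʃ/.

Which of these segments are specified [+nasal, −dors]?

Among the inventory, the [+nasal] segments are /n, m, ŋ/.
Of those, [−dorsal] leaves /n, m/.

n, m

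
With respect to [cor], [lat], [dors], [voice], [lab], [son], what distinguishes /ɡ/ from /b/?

[labial], [dorsal]

The two segments share [−coronal], [−lateral], [+voice], [−sonorant]. The only features from the list on which they differ: /ɡ/ is [−labial] while /b/ is [+labial]; /ɡ/ is [+dorsal] while /b/ is [−dorsal].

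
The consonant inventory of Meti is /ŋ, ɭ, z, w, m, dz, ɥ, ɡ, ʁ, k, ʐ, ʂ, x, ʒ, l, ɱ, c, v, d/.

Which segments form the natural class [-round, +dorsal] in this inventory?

Checking each segment against [-round], [+dorsal]: /ŋ/ (velar nasal), /ɡ/ (voiced velar stop), /ʁ/ (voiced uvular fricative), /k/ (voiceless velar stop), /x/ (voiceless velar fricative), /c/ (voiceless palatal stop) satisfy every feature; every other segment in the inventory fails at least one.

ŋ, ɡ, ʁ, k, x, c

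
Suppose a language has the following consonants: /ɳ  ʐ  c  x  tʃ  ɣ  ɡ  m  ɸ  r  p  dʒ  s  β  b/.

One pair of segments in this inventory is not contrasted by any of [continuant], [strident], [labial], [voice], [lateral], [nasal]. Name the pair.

ɣ, r

/ɣ/ (voiced velar fricative) and /r/ (alveolar trill) are both [+continuant], [-strident], [-labial], [+voice], [-lateral], [-nasal], so none of the listed features separates them. (They do differ in [sonorant], [coronal] and [dorsal], which are not among the given features.) Every other pair in the inventory differs on at least one listed feature.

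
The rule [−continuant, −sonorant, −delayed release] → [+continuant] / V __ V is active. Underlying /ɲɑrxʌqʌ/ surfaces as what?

[ɲɑrxʌχʌ]

/q/ satisfies [−continuant, −sonorant, −delayed release] and sits in V __ V. The [+continuant] counterpart of the voiceless uvular stop is /χ/. Other segments in /ɲɑrxʌqʌ/ either fail the structural description or are not in the environment, so the surface form is [ɲɑrxʌχʌ].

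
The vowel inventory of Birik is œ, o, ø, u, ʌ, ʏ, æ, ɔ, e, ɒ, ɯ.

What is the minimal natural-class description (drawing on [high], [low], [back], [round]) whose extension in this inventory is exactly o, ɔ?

/o, ɔ/ are all [−high], [−low], [+back], [+round], and no other segment in the inventory matches all four values. Dropping any one of them over-generates: [−low, +back, +round] alone would also admit /u/; [−high, +back, +round] alone would also admit /ɒ/; [−high, −low, +round] alone would also admit /œ, ø/; [−high, −low, +back] alone would also admit /ʌ/. No other combination of three listed features picks out exactly this set either, so fewer than four features will not do.

[−high, −low, +back, +round]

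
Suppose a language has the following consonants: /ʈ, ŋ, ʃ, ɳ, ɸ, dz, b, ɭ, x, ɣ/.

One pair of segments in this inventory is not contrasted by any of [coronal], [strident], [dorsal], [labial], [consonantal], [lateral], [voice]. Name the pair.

/ɣ/ (voiced velar fricative) and /ŋ/ (velar nasal) are both [−coronal], [−strident], [+dorsal], [−labial], [+consonantal], [−lateral], [+voice], so none of the listed features separates them. (They do differ in [sonorant], [nasal] and [continuant], which are not among the given features.) Every other pair in the inventory differs on at least one listed feature.

ɣ, ŋ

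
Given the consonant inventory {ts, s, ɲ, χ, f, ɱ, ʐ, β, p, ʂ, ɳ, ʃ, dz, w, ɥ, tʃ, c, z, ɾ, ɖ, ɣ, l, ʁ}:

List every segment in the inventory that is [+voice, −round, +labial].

ɱ, β

Among the inventory, the [+voice] segments are /ɲ, ɱ, ʐ, β, ɳ, dz, w, ɥ, z, ɾ, ɖ, ɣ, l, ʁ/.
Of those, [−round] gives /ɲ, ɱ, ʐ, β, ɳ, dz, z, ɾ, ɖ, ɣ, l, ʁ/.
Then [+labial] leaves /ɱ, β/.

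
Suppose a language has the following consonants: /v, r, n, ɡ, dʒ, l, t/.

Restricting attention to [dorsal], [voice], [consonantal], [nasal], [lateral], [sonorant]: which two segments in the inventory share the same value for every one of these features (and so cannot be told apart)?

dʒ, v

/dʒ/ (voiced postalveolar affricate) and /v/ (voiced labiodental fricative) are both [-dorsal], [+voice], [+consonantal], [-nasal], [-lateral], [-sonorant], so none of the listed features separates them. (They do differ in [continuant], [labial] and [coronal], which are not among the given features.) Every other pair in the inventory differs on at least one listed feature.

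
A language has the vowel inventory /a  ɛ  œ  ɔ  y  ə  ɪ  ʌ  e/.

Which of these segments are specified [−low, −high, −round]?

ɛ, ə, ʌ, e

The [−low] segments are /ɛ, œ, ɔ, y, ə, ɪ, ʌ, e/.
Intersecting with [−high] gives /ɛ, œ, ɔ, ə, ʌ, e/.
Within that set, [−round] leaves /ɛ, ə, ʌ, e/.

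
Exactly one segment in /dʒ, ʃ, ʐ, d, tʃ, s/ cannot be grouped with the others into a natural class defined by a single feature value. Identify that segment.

d

[strident] groups all but one: /tʃ, s, ʐ, dʒ, ʃ/ share [+strident] while /d/ (voiced alveolar stop) alone is [-strident]. Removing any other segment would not leave a single-feature class that excludes it.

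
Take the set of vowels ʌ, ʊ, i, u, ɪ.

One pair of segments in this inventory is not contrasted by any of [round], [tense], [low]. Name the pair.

/ɪ/ (high front unrounded lax vowel) and /ʌ/ (mid back unrounded lax vowel) are both [−round], [−tense], [−low], so none of the listed features separates them. (They do differ in [high] and [back], which are not among the given features.) Every other pair in the inventory differs on at least one listed feature.

ɪ, ʌ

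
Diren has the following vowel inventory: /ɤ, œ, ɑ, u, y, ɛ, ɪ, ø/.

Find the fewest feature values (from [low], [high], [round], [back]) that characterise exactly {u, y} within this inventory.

[+high, +round]

Every target segment is [+high], [+round]; each remaining inventory member fails at least one of these. Each conjunct is needed — [+round] alone would also admit /œ, ø/; [+high] alone would also admit /ɪ/ — and no other single listed feature has exactly this extension, so two is the minimum.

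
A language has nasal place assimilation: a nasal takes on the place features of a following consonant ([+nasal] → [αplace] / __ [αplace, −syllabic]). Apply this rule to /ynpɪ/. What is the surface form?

/n/ sits before the [+labial] consonant /p/, so it takes on [+labial] and surfaces as /m/. The rest of the form is unaffected: [ympɪ].

[ympɪ]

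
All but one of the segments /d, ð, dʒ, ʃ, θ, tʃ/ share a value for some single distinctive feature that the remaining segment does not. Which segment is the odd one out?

d

The remaining segments after removing /d/ share [+distributed]; /d/ (voiced alveolar stop) is [−distributed]. For every other candidate removal, the leftover set fails to share any single feature value that the removed segment lacks.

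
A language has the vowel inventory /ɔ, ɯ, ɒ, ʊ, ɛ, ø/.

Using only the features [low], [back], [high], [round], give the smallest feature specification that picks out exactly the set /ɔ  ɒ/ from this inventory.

Every target segment is [−high], [+back]; each remaining inventory member fails at least one of these. Each conjunct is needed — [+back] alone would also admit /ɯ, ʊ/; [−high] alone would also admit /ɛ, ø/ — and no other single listed feature has exactly this extension, so two is the minimum.

[−high, +back]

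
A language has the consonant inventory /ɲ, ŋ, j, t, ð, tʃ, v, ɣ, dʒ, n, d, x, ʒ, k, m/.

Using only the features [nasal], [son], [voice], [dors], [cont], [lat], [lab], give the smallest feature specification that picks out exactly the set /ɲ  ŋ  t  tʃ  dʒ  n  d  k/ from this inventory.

[−cont, −lab]

The class [−continuant], [−labial] has exactly /ɲ, ŋ, t, tʃ, dʒ, n, d, k/ as its extension in this inventory. No smaller conjunction from the listed features achieves this: [−labial] alone would also admit /j, ð, ɣ, x, …/; [−continuant] alone would also admit /m/; and checking the remaining single features turns up none with this extension.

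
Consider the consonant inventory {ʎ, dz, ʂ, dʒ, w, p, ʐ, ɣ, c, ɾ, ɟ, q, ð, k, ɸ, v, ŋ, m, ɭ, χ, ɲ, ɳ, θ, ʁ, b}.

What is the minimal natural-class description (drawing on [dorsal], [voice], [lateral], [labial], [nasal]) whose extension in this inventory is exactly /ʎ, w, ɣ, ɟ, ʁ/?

Every target segment is [+voice], [-nasal], [+dorsal]; each remaining inventory member fails at least one of these. Each conjunct is needed — [-nasal, +dorsal] alone would also admit /c, q, k, χ/; [+voice, +dorsal] alone would also admit /ŋ, ɲ/; [+voice, -nasal] alone would also admit /dz, dʒ, ʐ, ɾ, …/ — and no other combination of two listed features has exactly this extension, so three is the minimum.

[+voice, -nasal, +dorsal]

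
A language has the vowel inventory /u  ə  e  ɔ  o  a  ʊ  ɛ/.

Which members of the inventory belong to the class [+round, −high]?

ɔ, o

Eliminate segments failing any feature: /u, ʊ/ are [+high]; /ə, e, a, ɛ/ are [−round]. The remaining /ɔ, o/ satisfy [+round], [−high].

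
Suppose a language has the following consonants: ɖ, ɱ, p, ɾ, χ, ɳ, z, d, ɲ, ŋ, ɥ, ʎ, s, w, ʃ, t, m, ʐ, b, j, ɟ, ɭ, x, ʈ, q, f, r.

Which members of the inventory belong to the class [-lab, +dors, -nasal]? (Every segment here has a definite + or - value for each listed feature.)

χ, ʎ, j, ɟ, x, q

Eliminate segments failing any feature: /ɖ, ɾ, ɳ, z, d, s, ʃ, t, ʐ, ɭ, ʈ, r/ are [-dorsal]; /ɱ, p, ɥ, w, m, b, f/ are [+labial]; /ɲ, ŋ/ are [+nasal]. The remaining /χ, ʎ, j, ɟ, x, q/ satisfy [-labial], [+dorsal], [-nasal].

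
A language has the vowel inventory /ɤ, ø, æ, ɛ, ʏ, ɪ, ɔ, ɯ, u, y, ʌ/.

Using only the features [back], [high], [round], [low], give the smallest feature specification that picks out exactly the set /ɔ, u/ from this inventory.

Every target segment is [+back], [+round]; each remaining inventory member fails at least one of these. Each conjunct is needed — [+round] alone would also admit /ø, ʏ, y/; [+back] alone would also admit /ɤ, ɯ, ʌ/ — and no other single listed feature has exactly this extension, so two is the minimum.

[+back, +round]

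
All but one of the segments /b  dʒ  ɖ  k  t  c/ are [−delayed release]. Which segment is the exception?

/b, c, t, k, ɖ/ are all [−delayed release]; /dʒ/ (voiced postalveolar affricate) is [+delayed release].

dʒ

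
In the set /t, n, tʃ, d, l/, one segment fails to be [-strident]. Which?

tʃ

/l, t, d, n/ are all [-strident]; /tʃ/ (voiceless postalveolar affricate) is [+strident].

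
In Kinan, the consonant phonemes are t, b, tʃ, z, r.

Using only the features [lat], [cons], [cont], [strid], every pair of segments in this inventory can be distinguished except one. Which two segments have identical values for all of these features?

t, b

/t/ (voiceless alveolar stop) and /b/ (voiced bilabial stop) are both [−lateral], [+consonantal], [−continuant], [−strident], so none of the listed features separates them. (They do differ in [voice], [labial] and [coronal], which are not among the given features.) Every other pair in the inventory differs on at least one listed feature.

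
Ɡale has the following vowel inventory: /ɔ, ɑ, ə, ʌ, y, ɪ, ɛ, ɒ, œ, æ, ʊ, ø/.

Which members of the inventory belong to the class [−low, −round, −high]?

ə, ʌ, ɛ

Eliminate segments failing any feature: /ɔ, y, œ, ʊ, ø/ are [+round]; /ɑ, ɒ, æ/ are [+low]; /ɪ/ is [+high]. The remaining /ə, ʌ, ɛ/ satisfy [−low], [−round], [−high].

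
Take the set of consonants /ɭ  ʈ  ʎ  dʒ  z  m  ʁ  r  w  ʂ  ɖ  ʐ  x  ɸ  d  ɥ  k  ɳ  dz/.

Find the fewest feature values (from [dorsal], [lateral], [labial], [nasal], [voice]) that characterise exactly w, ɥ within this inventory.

The class [+labial], [+dorsal] has exactly /w, ɥ/ as its extension in this inventory. No smaller conjunction from the listed features achieves this: [+dorsal] alone would also admit /ʎ, ʁ, x, k/; [+labial] alone would also admit /m, ɸ/; and checking the remaining single features turns up none with this extension.

[+labial, +dorsal]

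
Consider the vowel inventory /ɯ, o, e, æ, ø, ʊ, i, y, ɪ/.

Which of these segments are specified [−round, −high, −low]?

e

First, the [−round] segments are /ɯ, e, æ, i, ɪ/.
Of those, [−high] gives /e, æ/.
Intersecting with [−low] leaves /e/.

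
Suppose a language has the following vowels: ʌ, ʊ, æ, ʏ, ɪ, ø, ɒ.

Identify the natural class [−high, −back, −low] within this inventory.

ø

Checking each segment against [−high], [−back], [−low]: /ø/ (mid front rounded tense vowel) satisfies every feature; every other segment in the inventory fails at least one.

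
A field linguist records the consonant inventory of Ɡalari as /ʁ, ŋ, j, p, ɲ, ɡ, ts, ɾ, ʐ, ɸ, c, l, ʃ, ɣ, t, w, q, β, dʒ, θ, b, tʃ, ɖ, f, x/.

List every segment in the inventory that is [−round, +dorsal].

ʁ, ŋ, j, ɲ, ɡ, c, ɣ, q, x

Eliminate segments failing any feature: /p, ts, ɾ, ʐ, ɸ, l, ʃ, t, β, dʒ, θ, b, tʃ, ɖ, f/ are [−dorsal]; /w/ is [+round]. The remaining /ʁ, ŋ, j, ɲ, ɡ, c, ɣ, q, x/ satisfy [−round], [+dorsal].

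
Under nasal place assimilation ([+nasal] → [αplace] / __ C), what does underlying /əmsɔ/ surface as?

[ənsɔ]

/m/ sits before the [+coronal] consonant /s/, so it takes on [+coronal] and surfaces as /n/. The rest of the form is unaffected: [ənsɔ].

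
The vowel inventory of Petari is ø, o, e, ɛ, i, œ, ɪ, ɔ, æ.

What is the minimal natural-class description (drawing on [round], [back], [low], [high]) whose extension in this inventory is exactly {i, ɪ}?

Every target segment is [+high] and no other inventory member is, so one feature is enough.

[+high]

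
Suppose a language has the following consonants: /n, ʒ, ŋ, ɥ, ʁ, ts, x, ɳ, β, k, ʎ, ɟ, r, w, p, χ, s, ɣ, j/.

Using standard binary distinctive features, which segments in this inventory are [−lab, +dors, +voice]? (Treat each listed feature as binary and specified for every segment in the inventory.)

ŋ, ʁ, ʎ, ɟ, ɣ, j

Eliminate segments failing any feature: /n, ʒ, ts, ɳ, r, s/ are [−dorsal]; /ɥ, β, w, p/ are [+labial]; /x, k, χ/ are [−voice]. The remaining /ŋ, ʁ, ʎ, ɟ, ɣ, j/ satisfy [−labial], [+dorsal], [+voice].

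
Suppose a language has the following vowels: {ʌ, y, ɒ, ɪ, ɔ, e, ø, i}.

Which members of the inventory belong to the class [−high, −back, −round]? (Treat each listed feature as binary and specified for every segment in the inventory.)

e

Eliminate segments failing any feature: /ʌ, ɒ, ɔ/ are [+back]; /y, ɪ, i/ are [+high]; /ø/ is [+round]. The remaining /e/ satisfy [−high], [−back], [−round].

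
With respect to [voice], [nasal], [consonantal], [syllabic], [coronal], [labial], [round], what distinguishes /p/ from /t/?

[labial], [coronal]

/p/ (voiceless bilabial stop) and /t/ (voiceless alveolar stop) agree on [−voice], [−nasal], [+consonantal], [−syllabic], [−round]. They differ on [labial] (/p/ [+], /t/ [−]), [coronal] (/p/ [−], /t/ [+]).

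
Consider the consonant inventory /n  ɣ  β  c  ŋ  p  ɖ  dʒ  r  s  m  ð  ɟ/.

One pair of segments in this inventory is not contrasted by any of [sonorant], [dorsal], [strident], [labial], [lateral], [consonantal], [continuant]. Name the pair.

ɟ, c

/ɟ/ (voiced palatal stop) and /c/ (voiceless palatal stop) are both [-sonorant], [+dorsal], [-strident], [-labial], [-lateral], [+consonantal], [-continuant], so none of the listed features separates them. (They do differ in [voice], which is not among the given features.) Every other pair in the inventory differs on at least one listed feature.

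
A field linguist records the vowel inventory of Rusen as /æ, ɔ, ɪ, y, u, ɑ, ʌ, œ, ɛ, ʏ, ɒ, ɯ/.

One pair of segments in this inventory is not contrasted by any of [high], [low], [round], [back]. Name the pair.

Both /y/ and /ʏ/ are [+high], [−low], [+round], [−back]. Since the list omits [tense] — which does distinguish the high front rounded tense vowel from the high front rounded lax vowel — this pair collapses; all other pairs remain distinct.

y, ʏ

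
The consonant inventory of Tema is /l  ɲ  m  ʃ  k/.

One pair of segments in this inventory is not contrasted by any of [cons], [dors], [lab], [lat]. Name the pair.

ɲ, k

Both /ɲ/ and /k/ are [+consonantal], [+dorsal], [−labial], [−lateral]. Since the list omits [sonorant], [voice], [nasal] and [back] — which do distinguish the palatal nasal from the voiceless velar stop — this pair collapses; all other pairs remain distinct.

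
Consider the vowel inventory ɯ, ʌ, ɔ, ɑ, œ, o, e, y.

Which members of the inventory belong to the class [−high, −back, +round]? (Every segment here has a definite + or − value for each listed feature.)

Among the inventory, the [−high] segments are /ʌ, ɔ, ɑ, œ, o, e/.
Among these, [−back] gives /œ, e/.
Within that set, [+round] leaves /œ/.

œ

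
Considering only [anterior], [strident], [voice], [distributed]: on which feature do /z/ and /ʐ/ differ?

The two segments share [+strident], [+voice], [-distributed]. The only feature from the list on which they differ: /z/ is [+anterior] while /ʐ/ is [-anterior].

[anterior]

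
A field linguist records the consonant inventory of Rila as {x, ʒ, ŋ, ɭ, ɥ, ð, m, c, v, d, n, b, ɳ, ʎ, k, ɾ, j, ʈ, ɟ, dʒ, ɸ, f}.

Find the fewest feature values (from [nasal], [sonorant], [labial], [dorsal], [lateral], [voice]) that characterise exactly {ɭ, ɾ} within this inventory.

[+sonorant, -nasal, -dorsal]

/ɭ, ɾ/ are all [+sonorant], [-nasal], [-dorsal], and no other segment in the inventory matches all three values. Dropping any one of them over-generates: [-nasal, -dorsal] alone would also admit /ʒ, ð, v, d, …/; [+sonorant, -dorsal] alone would also admit /m, n, ɳ/; [+sonorant, -nasal] alone would also admit /ɥ, ʎ, j/. No other combination of two listed features picks out exactly this set either, so fewer than three features will not do.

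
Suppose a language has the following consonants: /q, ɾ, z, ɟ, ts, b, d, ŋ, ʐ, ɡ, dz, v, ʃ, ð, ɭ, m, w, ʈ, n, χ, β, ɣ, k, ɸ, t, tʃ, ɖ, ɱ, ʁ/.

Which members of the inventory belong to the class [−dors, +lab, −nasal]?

b, v, β, ɸ

Checking each segment against [−dorsal], [+labial], [−nasal]: /b/ (voiced bilabial stop), /v/ (voiced labiodental fricative), /β/ (voiced bilabial fricative), /ɸ/ (voiceless bilabial fricative) satisfy every feature; every other segment in the inventory fails at least one.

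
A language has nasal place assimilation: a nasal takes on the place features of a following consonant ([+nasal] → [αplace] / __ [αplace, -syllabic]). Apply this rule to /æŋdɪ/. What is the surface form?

In /æŋdɪ/, the nasal /ŋ/ precedes /d/, which is [+coronal]. The nasal assimilates in place, becoming the [+coronal] nasal /n/. The surface form is [ændɪ].

[ændɪ]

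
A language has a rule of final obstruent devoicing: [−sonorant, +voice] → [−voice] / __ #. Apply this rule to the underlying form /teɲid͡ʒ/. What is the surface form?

Only the final segment /d͡ʒ/ is both word-final and matches the structural description. It is a voiced postalveolar affricate, so [−sonorant, +voice] holds; changing it to [−voice] with all other features held fixed yields /t͡ʃ/ (voiceless postalveolar affricate). No other segment meets both the structural description and the environment, so the output is [teɲit͡ʃ].

[teɲit͡ʃ]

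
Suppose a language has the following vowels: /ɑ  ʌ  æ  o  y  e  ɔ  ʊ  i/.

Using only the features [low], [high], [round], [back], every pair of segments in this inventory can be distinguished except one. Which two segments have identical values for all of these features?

o, ɔ

Both /o/ and /ɔ/ are [−low], [−high], [+round], [+back]. Since the list omits [tense] — which does distinguish the mid back rounded tense vowel from the mid back rounded lax vowel — this pair collapses; all other pairs remain distinct.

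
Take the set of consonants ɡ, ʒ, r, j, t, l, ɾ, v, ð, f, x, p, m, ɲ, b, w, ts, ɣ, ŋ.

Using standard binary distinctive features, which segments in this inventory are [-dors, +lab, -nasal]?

v, f, p, b

Checking each segment against [-dorsal], [+labial], [-nasal]: /v/ (voiced labiodental fricative), /f/ (voiceless labiodental fricative), /p/ (voiceless bilabial stop), /b/ (voiced bilabial stop) satisfy every feature; every other segment in the inventory fails at least one.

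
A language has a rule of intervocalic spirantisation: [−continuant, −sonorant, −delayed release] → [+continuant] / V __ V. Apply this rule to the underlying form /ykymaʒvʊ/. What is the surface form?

The only segment in the rule's environment that also matches [−continuant, −sonorant, −delayed release] is /k/. Applying [+continuant] turns the voiceless velar stop into /x/ (voiceless velar fricative), giving [yxymaʒvʊ].

[yxymaʒvʊ]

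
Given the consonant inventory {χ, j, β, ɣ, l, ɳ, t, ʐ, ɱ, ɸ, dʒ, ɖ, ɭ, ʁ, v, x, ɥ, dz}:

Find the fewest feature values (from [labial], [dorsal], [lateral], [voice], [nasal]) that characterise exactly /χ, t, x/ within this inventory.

[−voice, −labial]

The class [−voice], [−labial] has exactly /χ, t, x/ as its extension in this inventory. No smaller conjunction from the listed features achieves this: [−labial] alone would also admit /j, ɣ, l, ɳ, …/; [−voice] alone would also admit /ɸ/; and checking the remaining single features turns up none with this extension.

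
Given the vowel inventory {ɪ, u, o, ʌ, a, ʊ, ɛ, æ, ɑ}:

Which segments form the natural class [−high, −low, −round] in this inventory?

First, the [−high] segments are /o, ʌ, a, ɛ, æ, ɑ/.
Of those, [−low] gives /o, ʌ, ɛ/.
Of those, [−round] leaves /ʌ, ɛ/.

ʌ, ɛ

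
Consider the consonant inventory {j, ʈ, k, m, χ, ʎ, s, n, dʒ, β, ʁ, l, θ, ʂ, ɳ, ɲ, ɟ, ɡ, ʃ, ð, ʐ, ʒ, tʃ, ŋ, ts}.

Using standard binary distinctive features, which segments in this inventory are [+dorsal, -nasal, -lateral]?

Checking each segment against [+dorsal], [-nasal], [-lateral]: /j/ (palatal glide), /k/ (voiceless velar stop), /χ/ (voiceless uvular fricative), /ʁ/ (voiced uvular fricative), /ɟ/ (voiced palatal stop), /ɡ/ (voiced velar stop) satisfy every feature; every other segment in the inventory fails at least one.

j, k, χ, ʁ, ɟ, ɡ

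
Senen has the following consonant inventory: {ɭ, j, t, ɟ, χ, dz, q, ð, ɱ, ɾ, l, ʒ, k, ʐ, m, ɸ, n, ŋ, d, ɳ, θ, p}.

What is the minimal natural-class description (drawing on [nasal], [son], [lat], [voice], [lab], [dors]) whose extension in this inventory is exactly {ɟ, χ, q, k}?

[-son, +dors]

/ɟ, χ, q, k/ are all [-sonorant], [+dorsal], and no other segment in the inventory matches both values. Dropping any one of them over-generates: [+dorsal] alone would also admit /j, ŋ/; [-sonorant] alone would also admit /t, dz, ð, ʒ, …/. No other single listed feature picks out exactly this set either, so fewer than two features will not do.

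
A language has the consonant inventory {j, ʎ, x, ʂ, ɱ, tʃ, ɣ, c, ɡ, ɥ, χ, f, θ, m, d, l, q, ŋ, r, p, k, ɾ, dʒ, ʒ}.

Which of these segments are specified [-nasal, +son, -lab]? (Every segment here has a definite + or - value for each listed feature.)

j, ʎ, l, r, ɾ

Checking each segment against [-nasal], [+sonorant], [-labial]: /j/ (palatal glide), /ʎ/ (palatal lateral approximant), /l/ (alveolar lateral approximant), /r/ (alveolar trill), /ɾ/ (alveolar tap) satisfy every feature; every other segment in the inventory fails at least one.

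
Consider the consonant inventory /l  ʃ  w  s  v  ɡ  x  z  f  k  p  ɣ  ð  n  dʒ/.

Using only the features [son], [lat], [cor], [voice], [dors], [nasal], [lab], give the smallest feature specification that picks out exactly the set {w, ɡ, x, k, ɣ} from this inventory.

Every target segment is [+dorsal] and no other inventory member is, so one feature is enough.

[+dors]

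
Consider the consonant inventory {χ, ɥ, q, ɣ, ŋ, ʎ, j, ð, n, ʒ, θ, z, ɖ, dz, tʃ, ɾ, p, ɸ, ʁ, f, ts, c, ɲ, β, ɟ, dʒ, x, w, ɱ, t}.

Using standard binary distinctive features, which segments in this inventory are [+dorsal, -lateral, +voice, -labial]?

ɣ, ŋ, j, ʁ, ɲ, ɟ

Eliminate segments failing any feature: /χ, q, c, x/ are [-voice]; /ɥ, w/ are [+labial]; /ʎ/ is [+lateral]; /ð, n, ʒ, θ, z, ɖ, dz, tʃ, ɾ, p, ɸ, f, ts, β, dʒ, ɱ, t/ are [-dorsal]. The remaining /ɣ, ŋ, j, ʁ, ɲ, ɟ/ satisfy [+dorsal], [-lateral], [+voice], [-labial].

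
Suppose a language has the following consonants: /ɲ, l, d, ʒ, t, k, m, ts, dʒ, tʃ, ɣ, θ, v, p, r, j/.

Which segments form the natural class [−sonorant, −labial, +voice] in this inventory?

d, ʒ, dʒ, ɣ

Among the inventory, the [−sonorant] segments are /d, ʒ, t, k, ts, dʒ, tʃ, ɣ, θ, v, p/.
Of those, [−labial] gives /d, ʒ, t, k, ts, dʒ, tʃ, ɣ, θ/.
Within that set, [+voice] leaves /d, ʒ, dʒ, ɣ/.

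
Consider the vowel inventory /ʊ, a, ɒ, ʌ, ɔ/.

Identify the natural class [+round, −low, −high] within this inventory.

Eliminate segments failing any feature: /ʊ/ is [+high]; /a, ʌ/ are [−round]; /ɒ/ is [+low]. The remaining /ɔ/ satisfy [+round], [−low], [−high].

ɔ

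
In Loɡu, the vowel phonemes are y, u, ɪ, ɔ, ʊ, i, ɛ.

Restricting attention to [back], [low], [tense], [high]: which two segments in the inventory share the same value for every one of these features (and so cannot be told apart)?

On the given features, /y/ and /i/ have an identical profile: [-back], [-low], [+tense], [+high]. No other two segments in the inventory coincide on all 4 features. (They do differ in [labial] and [round], which are not among the given features.)

y, i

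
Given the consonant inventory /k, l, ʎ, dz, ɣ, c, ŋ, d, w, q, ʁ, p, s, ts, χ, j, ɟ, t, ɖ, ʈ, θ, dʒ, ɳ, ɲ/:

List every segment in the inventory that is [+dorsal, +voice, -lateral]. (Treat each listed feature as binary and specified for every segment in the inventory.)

Eliminate segments failing any feature: /k, c, q, χ/ are [-voice]; /l, dz, d, p, s, ts, t, ɖ, ʈ, θ, dʒ, ɳ/ are [-dorsal]; /ʎ/ is [+lateral]. The remaining /ɣ, ŋ, w, ʁ, j, ɟ, ɲ/ satisfy [+dorsal], [+voice], [-lateral].

ɣ, ŋ, w, ʁ, j, ɟ, ɲ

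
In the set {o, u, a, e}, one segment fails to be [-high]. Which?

u

/u/ is the high back rounded tense vowel, which is [+high]; the rest — /o, e, a/ — are [-high].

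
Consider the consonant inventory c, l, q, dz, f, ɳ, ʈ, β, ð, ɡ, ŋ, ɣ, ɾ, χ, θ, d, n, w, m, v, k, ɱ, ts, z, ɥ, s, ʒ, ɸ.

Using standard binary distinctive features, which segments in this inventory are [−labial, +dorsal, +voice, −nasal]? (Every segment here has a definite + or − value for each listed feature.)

ɡ, ɣ

Eliminate segments failing any feature: /c, q, χ, k/ are [−voice]; /l, dz, ɳ, ʈ, ð, ɾ, θ, d, n, ts, z, s, ʒ/ are [−dorsal]; /f, β, w, m, v, ɱ, ɥ, ɸ/ are [+labial]; /ŋ/ is [+nasal]. The remaining /ɡ, ɣ/ satisfy [−labial], [+dorsal], [+voice], [−nasal].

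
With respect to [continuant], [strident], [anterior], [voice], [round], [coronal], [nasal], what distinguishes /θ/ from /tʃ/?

The two segments share [−voice], [−round], [+coronal], [−nasal]. The only features from the list on which they differ: /θ/ is [+continuant] while /tʃ/ is [−continuant]; /θ/ is [−strident] while /tʃ/ is [+strident]; /θ/ is [+anterior] while /tʃ/ is [−anterior].

[continuant], [strident], [anterior]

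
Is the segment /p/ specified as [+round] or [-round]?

As the voiceless bilabial stop, /p/ is [-round].

[-round]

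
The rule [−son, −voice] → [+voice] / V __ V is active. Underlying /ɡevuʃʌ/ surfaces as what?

[ɡevuʒʌ]

Only /ʃ/ occurs between two vowels (/u/ __ /ʌ/) and matches the structural description. It is a voiceless postalveolar fricative, so [−son, −voice] holds; changing it to [+voice] with all other features held fixed yields /ʒ/ (voiced postalveolar fricative). No other segment meets both the structural description and the environment, so the output is [ɡevuʒʌ].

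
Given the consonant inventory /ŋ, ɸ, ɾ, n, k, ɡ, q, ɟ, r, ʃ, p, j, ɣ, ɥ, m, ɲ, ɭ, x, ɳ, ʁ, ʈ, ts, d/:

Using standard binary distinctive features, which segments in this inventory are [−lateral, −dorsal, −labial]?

ɾ, n, r, ʃ, ɳ, ʈ, ts, d

Checking each segment against [−lateral], [−dorsal], [−labial]: /ɾ/ (alveolar tap), /n/ (alveolar nasal), /r/ (alveolar trill), /ʃ/ (voiceless postalveolar fricative), /ɳ/ (retroflex nasal), /ʈ/ (voiceless retroflex stop), among others, satisfy every feature; every other segment in the inventory fails at least one.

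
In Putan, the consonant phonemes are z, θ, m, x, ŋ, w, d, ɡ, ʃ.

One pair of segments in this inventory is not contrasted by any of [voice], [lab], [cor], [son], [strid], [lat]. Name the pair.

w, m

Both /w/ and /m/ are [+voice], [+labial], [-coronal], [+sonorant], [-strident], [-lateral]. Since the list omits [nasal], [continuant], [round] and [dorsal] — which do distinguish the labial-velar glide from the bilabial nasal — this pair collapses; all other pairs remain distinct.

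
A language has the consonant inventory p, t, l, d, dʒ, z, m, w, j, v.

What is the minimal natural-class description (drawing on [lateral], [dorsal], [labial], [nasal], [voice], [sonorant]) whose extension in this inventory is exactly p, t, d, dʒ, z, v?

The target set is precisely the extension of [-sonorant] in this inventory.

[-sonorant]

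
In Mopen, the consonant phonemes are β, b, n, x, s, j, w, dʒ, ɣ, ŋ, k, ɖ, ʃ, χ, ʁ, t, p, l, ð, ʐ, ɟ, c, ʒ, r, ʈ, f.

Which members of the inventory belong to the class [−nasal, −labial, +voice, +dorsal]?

j, ɣ, ʁ, ɟ

Checking each segment against [−nasal], [−labial], [+voice], [+dorsal]: /j/ (palatal glide), /ɣ/ (voiced velar fricative), /ʁ/ (voiced uvular fricative), /ɟ/ (voiced palatal stop) satisfy every feature; every other segment in the inventory fails at least one.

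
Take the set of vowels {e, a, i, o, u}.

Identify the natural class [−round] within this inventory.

The feature [round] marks segments produced with lip rounding. In this inventory /e, a, i/ lack that property, so they are [−round]; /o, u/ are [+round].

e, a, i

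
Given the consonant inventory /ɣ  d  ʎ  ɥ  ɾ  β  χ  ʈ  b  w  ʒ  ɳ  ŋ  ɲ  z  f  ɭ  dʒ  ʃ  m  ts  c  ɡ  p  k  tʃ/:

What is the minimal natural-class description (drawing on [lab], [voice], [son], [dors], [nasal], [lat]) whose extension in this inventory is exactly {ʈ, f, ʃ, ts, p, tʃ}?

Every target segment is [-voice], [-dorsal]; each remaining inventory member fails at least one of these. Each conjunct is needed — [-dorsal] alone would also admit /d, ɾ, β, b, …/; [-voice] alone would also admit /χ, c, k/ — and no other single listed feature has exactly this extension, so two is the minimum.

[-voice, -dors]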